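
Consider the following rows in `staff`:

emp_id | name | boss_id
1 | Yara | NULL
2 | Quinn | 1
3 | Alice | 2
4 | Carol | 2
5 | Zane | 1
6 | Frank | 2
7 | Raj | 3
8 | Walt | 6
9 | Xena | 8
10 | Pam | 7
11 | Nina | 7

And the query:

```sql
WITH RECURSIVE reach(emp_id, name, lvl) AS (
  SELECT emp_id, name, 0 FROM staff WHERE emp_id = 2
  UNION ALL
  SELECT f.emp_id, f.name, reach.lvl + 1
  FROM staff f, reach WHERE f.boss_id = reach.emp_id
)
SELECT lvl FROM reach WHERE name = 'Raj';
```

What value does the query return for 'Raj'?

Base: emp_id=2 (Quinn) at lvl 0.
Iteration 1: rows with boss_id in {2} -> Alice (id 3, lvl 1), Carol (id 4, lvl 1), Frank (id 6, lvl 1).
Iteration 2: rows with boss_id in {3,4,6} -> Raj (id 7, lvl 2), Walt (id 8, lvl 2).
Iteration 3: rows with boss_id in {7,8} -> Xena (id 9, lvl 3), Pam (id 10, lvl 3), Nina (id 11, lvl 3).
Iteration 4: no rows with boss_id in {9,10,11}; recursion stops.

2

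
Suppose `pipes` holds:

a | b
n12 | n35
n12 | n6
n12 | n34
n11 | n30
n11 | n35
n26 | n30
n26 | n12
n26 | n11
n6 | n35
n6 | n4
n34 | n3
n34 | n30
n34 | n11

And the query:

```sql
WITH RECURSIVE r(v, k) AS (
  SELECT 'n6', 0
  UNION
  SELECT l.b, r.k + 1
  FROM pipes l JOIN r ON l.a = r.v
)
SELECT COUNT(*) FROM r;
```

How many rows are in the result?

Base: (n6, k=0).
Iteration 1: edges from {n6} -> (n35, k=1), (n4, k=1).
Iteration 2: no outgoing edges from {n35,n4}; recursion stops.
Total rows emitted: 3.

3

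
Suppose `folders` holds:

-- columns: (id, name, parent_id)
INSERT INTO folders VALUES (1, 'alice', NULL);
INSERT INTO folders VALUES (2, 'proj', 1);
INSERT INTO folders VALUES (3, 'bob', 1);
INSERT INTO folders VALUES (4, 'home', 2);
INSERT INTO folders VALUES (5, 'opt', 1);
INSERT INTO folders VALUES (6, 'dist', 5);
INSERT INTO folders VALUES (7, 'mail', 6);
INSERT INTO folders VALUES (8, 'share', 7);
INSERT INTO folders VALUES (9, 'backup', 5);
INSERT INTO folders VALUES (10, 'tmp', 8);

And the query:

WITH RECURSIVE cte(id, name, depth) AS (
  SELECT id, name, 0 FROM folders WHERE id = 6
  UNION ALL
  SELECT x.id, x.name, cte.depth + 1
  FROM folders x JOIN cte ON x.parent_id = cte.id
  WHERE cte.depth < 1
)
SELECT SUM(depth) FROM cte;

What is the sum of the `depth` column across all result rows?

1

Base: id=6 (dist) at depth 0.
Iteration 1: rows with parent_id in {6} -> mail (id 7, depth 1).
Iteration 2: depth < 1 fails for all current rows; recursion stops.
SUM(depth) = 0 + 1 = 1.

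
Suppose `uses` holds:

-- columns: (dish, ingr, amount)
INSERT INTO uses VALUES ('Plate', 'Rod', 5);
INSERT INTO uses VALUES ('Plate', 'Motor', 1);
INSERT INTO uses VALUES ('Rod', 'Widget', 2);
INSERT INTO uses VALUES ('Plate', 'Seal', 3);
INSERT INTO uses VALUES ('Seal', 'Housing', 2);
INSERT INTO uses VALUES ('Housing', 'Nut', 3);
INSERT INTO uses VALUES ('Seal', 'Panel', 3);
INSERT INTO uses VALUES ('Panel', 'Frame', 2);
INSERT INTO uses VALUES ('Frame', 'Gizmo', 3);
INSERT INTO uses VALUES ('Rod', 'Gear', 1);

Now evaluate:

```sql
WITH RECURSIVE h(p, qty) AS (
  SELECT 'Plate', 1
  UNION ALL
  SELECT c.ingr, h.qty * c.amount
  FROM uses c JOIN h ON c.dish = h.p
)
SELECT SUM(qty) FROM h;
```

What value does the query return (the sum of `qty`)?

130

Base: (Plate, qty=1).
Iteration 1: components of {Plate} -> Motor = 1*1 = 1, Rod = 1*5 = 5, Seal = 1*3 = 3.
Iteration 2: components of {Motor,Rod,Seal} -> Gear = 5*1 = 5, Housing = 3*2 = 6, Panel = 3*3 = 9, Widget = 5*2 = 10.
Iteration 3: components of {Gear,Housing,Panel,Widget} -> Frame = 9*2 = 18, Nut = 6*3 = 18.
Iteration 4: components of {Frame,Nut} -> Gizmo = 18*3 = 54.
Iteration 5: no further components; recursion stops.
SUM(qty) = 1 + 5 + 1 + 3 + 10 + 5 + 6 + 9 + 18 + 18 + 54 = 130.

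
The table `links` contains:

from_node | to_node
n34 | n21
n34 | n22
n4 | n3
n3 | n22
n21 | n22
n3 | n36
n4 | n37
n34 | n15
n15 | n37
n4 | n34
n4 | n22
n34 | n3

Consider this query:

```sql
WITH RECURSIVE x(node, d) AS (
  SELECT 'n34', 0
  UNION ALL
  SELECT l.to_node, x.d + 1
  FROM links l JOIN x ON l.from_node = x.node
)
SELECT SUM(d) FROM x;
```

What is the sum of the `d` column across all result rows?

12

Base: (n34, d=0).
Iteration 1: edges from {n34} -> (n15, d=1), (n21, d=1), (n22, d=1), (n3, d=1).
Iteration 2: edges from {n15,n21,n22,n3} -> (n22, d=2) x2, (n36, d=2), (n37, d=2). [UNION ALL keeps all 4 new rows, including repeats]
Iteration 3: no outgoing edges from {n22,n36,n37}; recursion stops.
SUM(d) = 0 + 1 + 1 + 1 + 1 + 2 + 2 + 2 + 2 = 12.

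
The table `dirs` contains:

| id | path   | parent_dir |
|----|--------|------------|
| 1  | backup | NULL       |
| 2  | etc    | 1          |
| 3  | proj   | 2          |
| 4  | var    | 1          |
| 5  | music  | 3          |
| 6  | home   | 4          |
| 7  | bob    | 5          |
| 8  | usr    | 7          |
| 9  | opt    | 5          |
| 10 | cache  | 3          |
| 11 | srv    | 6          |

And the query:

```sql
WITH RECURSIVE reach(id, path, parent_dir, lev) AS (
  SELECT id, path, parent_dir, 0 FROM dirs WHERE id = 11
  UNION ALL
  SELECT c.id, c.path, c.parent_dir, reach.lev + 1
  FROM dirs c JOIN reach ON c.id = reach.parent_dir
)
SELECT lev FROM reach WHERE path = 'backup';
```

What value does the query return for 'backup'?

3

Base: id=11 (srv), parent_dir=6, lev 0.
Iteration 1: join on id=6 -> home (id 6, parent_dir=4, lev 1).
Iteration 2: join on id=4 -> var (id 4, parent_dir=1, lev 2).
Iteration 3: join on id=1 -> backup (id 1, parent_dir=NULL, lev 3).
Iteration 4: parent_dir is NULL; no match; recursion stops.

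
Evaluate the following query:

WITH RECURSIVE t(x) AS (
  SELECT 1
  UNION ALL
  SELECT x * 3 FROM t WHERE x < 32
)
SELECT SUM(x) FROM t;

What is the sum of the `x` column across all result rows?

121

Base: x=1.
Iteration 1: 1 < 32 holds -> x = 1 * 3 = 3.
Iteration 2: 3 < 32 holds -> x = 3 * 3 = 9.
Iteration 3: 9 < 32 holds -> x = 9 * 3 = 27.
Iteration 4: 27 < 32 holds -> x = 27 * 3 = 81.
Iteration 5: 81 < 32 fails; recursion stops.
SUM(x) = 1 + 3 + 9 + 27 + 81 = 121.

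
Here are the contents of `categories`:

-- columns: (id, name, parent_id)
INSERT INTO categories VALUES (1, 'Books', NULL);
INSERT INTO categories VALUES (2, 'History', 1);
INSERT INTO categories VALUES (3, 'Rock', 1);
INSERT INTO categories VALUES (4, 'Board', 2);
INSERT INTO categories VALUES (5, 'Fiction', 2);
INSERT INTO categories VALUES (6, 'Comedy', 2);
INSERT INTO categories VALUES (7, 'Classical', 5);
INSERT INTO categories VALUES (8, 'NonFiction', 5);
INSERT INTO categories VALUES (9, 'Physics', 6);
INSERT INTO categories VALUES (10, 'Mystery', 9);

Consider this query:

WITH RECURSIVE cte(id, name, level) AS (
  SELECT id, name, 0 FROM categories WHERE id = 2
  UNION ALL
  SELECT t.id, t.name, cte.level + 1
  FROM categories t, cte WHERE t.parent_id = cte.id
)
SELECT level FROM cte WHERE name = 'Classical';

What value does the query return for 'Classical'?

2

Base: id=2 (History) at level 0.
Iteration 1: rows with parent_id in {2} -> Board (id 4, level 1), Fiction (id 5, level 1), Comedy (id 6, level 1).
Iteration 2: rows with parent_id in {4,5,6} -> Classical (id 7, level 2), NonFiction (id 8, level 2), Physics (id 9, level 2).
Iteration 3: rows with parent_id in {7,8,9} -> Mystery (id 10, level 3).
Iteration 4: no rows with parent_id in {10}; recursion stops.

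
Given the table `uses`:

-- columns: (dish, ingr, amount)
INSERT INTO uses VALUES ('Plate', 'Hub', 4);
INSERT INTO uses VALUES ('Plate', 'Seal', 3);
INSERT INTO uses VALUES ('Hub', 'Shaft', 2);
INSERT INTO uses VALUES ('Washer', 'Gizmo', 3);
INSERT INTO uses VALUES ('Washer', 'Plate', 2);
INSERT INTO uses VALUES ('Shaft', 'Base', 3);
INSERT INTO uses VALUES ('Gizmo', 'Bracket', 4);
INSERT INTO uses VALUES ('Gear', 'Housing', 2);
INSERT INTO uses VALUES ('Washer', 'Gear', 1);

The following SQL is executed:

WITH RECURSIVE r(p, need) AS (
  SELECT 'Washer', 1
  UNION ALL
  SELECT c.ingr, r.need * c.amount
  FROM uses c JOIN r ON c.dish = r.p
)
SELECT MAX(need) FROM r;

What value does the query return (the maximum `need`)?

48

Base: (Washer, need=1).
Iteration 1: components of {Washer} -> Gear = 1*1 = 1, Gizmo = 1*3 = 3, Plate = 1*2 = 2.
Iteration 2: components of {Gear,Gizmo,Plate} -> Bracket = 3*4 = 12, Housing = 1*2 = 2, Hub = 2*4 = 8, Seal = 2*3 = 6.
Iteration 3: components of {Bracket,Housing,Hub,Seal} -> Shaft = 8*2 = 16.
Iteration 4: components of {Shaft} -> Base = 16*3 = 48.
Iteration 5: no further components; recursion stops.
need values: 1, 3, 2, 1, 12, 6, 8, 2, 16, 48; the maximum is 48.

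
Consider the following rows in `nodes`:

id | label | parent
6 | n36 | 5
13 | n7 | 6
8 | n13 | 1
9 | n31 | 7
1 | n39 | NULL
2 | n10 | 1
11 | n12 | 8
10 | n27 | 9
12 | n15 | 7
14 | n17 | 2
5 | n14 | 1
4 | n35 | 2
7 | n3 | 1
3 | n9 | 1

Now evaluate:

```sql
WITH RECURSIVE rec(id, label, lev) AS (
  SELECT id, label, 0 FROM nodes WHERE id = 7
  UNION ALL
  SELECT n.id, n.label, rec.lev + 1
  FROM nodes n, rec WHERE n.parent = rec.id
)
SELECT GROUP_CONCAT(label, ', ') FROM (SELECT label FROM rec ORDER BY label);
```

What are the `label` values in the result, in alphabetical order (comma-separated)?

n15, n27, n3, n31

Base: id=7 (n3) at lev 0.
Iteration 1: rows with parent in {7} -> n31 (id 9, lev 1), n15 (id 12, lev 1).
Iteration 2: rows with parent in {9,12} -> n27 (id 10, lev 2).
Iteration 3: no rows with parent in {10}; recursion stops.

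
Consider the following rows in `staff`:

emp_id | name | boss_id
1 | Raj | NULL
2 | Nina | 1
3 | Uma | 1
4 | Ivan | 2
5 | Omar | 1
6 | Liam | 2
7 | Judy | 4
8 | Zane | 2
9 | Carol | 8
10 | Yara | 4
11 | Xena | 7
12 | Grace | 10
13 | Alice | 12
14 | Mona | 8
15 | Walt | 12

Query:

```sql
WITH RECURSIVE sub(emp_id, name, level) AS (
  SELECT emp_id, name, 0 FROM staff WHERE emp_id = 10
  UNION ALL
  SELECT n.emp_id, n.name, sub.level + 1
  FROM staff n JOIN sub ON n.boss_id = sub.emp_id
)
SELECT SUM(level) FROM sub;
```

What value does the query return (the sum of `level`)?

5

Base: emp_id=10 (Yara) at level 0.
Iteration 1: rows with boss_id in {10} -> Grace (id 12, level 1).
Iteration 2: rows with boss_id in {12} -> Alice (id 13, level 2), Walt (id 15, level 2).
Iteration 3: no rows with boss_id in {13,15}; recursion stops.
SUM(level) = 0 + 1 + 2 + 2 = 5.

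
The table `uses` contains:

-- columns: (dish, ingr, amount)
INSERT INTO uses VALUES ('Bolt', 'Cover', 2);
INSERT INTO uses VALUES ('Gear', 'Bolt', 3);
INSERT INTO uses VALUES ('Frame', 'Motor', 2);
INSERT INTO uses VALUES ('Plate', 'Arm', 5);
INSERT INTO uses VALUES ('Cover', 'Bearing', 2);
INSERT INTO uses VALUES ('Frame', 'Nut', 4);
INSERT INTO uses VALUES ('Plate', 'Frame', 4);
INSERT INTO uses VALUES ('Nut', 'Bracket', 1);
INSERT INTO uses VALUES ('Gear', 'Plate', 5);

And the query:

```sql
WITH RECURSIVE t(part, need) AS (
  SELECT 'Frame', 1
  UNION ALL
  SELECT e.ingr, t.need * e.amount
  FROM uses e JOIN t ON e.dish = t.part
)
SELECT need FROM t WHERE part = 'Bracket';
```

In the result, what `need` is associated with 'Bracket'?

4

Base: (Frame, need=1).
Iteration 1: components of {Frame} -> Motor = 1*2 = 2, Nut = 1*4 = 4.
Iteration 2: components of {Motor,Nut} -> Bracket = 4*1 = 4.
Iteration 3: no further components; recursion stops.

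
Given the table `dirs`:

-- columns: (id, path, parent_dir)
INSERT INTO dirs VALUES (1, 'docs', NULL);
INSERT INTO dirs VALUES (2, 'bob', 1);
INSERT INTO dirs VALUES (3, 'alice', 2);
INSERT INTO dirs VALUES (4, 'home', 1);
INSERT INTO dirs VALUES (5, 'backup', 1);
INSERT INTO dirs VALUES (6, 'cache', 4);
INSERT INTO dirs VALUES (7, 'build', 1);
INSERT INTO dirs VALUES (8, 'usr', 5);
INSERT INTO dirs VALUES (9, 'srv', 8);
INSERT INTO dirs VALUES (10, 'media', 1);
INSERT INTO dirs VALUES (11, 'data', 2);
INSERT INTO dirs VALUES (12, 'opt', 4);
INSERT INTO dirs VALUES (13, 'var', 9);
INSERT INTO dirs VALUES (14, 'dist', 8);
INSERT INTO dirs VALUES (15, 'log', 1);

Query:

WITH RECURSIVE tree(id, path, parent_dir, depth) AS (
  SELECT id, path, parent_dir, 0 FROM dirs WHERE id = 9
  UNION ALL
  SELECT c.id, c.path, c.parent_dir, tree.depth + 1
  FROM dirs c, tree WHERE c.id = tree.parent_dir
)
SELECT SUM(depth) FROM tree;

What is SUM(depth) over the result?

6

Base: id=9 (srv), parent_dir=8, depth 0.
Iteration 1: join on id=8 -> usr (id 8, parent_dir=5, depth 1).
Iteration 2: join on id=5 -> backup (id 5, parent_dir=1, depth 2).
Iteration 3: join on id=1 -> docs (id 1, parent_dir=NULL, depth 3).
Iteration 4: parent_dir is NULL; no match; recursion stops.
SUM(depth) = 0 + 1 + 2 + 3 = 6.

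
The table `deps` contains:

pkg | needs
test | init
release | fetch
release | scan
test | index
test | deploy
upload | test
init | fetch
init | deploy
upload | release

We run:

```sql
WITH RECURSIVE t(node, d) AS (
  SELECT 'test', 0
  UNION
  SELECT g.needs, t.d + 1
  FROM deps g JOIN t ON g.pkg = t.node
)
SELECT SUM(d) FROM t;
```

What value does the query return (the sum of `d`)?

7

Base: (test, d=0).
Iteration 1: edges from {test} -> (deploy, d=1), (index, d=1), (init, d=1).
Iteration 2: edges from {deploy,index,init} -> (deploy, d=2), (fetch, d=2).
Iteration 3: no outgoing edges from {deploy,fetch}; recursion stops.
SUM(d) = 0 + 1 + 1 + 1 + 2 + 2 = 7.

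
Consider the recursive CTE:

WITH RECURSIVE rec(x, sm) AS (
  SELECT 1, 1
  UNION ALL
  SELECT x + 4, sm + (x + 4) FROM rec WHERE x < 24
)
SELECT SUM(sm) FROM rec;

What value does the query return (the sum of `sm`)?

252

Base: x=1, sm=1.
Iteration 1: 1 < 24 holds -> x = 1 + 4 = 5, sm = 1 + 5 = 6.
Iteration 2: 5 < 24 holds -> x = 5 + 4 = 9, sm = 6 + 9 = 15.
Iteration 3: 9 < 24 holds -> x = 9 + 4 = 13, sm = 15 + 13 = 28.
Iteration 4: 13 < 24 holds -> x = 13 + 4 = 17, sm = 28 + 17 = 45.
Iteration 5: 17 < 24 holds -> x = 17 + 4 = 21, sm = 45 + 21 = 66.
Iteration 6: 21 < 24 holds -> x = 21 + 4 = 25, sm = 66 + 25 = 91.
Iteration 7: 25 < 24 fails; recursion stops.
SUM(sm) = 1 + 6 + 15 + 28 + 45 + 66 + 91 = 252.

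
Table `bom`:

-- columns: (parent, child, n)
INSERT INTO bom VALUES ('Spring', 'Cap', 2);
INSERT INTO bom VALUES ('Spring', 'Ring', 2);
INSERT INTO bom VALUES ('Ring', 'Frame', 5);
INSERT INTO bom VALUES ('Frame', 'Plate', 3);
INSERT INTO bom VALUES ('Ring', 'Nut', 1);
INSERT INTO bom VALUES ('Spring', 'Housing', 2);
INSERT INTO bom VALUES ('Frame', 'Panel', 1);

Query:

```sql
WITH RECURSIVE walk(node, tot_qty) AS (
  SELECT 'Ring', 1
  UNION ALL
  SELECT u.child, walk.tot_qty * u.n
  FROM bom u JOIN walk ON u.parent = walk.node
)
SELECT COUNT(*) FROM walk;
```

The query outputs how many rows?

5

Base: (Ring, tot_qty=1).
Iteration 1: components of {Ring} -> Frame = 1*5 = 5, Nut = 1*1 = 1.
Iteration 2: components of {Frame,Nut} -> Panel = 5*1 = 5, Plate = 5*3 = 15.
Iteration 3: no further components; recursion stops.
Total rows emitted: 5.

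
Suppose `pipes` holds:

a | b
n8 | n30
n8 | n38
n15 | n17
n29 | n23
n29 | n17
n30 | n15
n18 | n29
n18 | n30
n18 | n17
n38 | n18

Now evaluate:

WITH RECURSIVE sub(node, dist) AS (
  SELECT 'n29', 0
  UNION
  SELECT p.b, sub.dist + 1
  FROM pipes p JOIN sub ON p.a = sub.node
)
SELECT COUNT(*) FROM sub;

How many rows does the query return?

Base: (n29, dist=0).
Iteration 1: edges from {n29} -> (n17, dist=1), (n23, dist=1).
Iteration 2: no outgoing edges from {n17,n23}; recursion stops.
Total rows emitted: 3.

3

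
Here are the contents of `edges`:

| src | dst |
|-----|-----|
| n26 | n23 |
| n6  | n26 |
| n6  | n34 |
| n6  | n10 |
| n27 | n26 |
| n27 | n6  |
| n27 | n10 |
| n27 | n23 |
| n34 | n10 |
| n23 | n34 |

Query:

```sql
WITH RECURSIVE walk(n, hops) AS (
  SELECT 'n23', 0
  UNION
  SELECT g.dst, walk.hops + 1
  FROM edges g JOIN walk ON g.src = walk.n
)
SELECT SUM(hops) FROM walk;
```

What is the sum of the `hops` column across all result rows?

3

Base: (n23, hops=0).
Iteration 1: edges from {n23} -> (n34, hops=1).
Iteration 2: edges from {n34} -> (n10, hops=2).
Iteration 3: no outgoing edges from {n10}; recursion stops.
SUM(hops) = 0 + 1 + 2 = 3.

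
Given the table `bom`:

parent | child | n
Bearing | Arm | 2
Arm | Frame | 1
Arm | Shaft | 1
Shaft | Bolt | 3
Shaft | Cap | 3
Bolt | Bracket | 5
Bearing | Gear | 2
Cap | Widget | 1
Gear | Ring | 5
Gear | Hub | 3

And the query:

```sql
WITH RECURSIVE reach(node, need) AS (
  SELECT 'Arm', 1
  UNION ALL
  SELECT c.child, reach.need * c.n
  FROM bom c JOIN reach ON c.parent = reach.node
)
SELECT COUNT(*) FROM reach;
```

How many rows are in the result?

Base: (Arm, need=1).
Iteration 1: components of {Arm} -> Frame = 1*1 = 1, Shaft = 1*1 = 1.
Iteration 2: components of {Frame,Shaft} -> Bolt = 1*3 = 3, Cap = 1*3 = 3.
Iteration 3: components of {Bolt,Cap} -> Bracket = 3*5 = 15, Widget = 3*1 = 3.
Iteration 4: no further components; recursion stops.
Total rows emitted: 7.

7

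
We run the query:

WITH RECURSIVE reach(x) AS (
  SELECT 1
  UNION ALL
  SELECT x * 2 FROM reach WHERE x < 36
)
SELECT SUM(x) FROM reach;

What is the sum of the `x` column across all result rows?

127

Base: x=1.
Iteration 1: 1 < 36 holds -> x = 1 * 2 = 2.
Iteration 2: 2 < 36 holds -> x = 2 * 2 = 4.
Iteration 3: 4 < 36 holds -> x = 4 * 2 = 8.
Iteration 4: 8 < 36 holds -> x = 8 * 2 = 16.
Iteration 5: 16 < 36 holds -> x = 16 * 2 = 32.
Iteration 6: 32 < 36 holds -> x = 32 * 2 = 64.
Iteration 7: 64 < 36 fails; recursion stops.
SUM(x) = 1 + 2 + 4 + 8 + 16 + 32 + 64 = 127.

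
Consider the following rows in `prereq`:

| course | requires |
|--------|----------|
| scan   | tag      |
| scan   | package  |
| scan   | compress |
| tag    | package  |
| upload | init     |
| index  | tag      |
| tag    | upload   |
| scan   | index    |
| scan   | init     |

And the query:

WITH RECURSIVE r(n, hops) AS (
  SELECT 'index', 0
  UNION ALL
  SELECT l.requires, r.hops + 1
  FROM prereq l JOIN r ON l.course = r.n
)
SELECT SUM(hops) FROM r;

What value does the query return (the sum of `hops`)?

8

Base: (index, hops=0).
Iteration 1: edges from {index} -> (tag, hops=1).
Iteration 2: edges from {tag} -> (package, hops=2), (upload, hops=2).
Iteration 3: edges from {package,upload} -> (init, hops=3).
Iteration 4: no outgoing edges from {init}; recursion stops.
SUM(hops) = 0 + 1 + 2 + 2 + 3 = 8.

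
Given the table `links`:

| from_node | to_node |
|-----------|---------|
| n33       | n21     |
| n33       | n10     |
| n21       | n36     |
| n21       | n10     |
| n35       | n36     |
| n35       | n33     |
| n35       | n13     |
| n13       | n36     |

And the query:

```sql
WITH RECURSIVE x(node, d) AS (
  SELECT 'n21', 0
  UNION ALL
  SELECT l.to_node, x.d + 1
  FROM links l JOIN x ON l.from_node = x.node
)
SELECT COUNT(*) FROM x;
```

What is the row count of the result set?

Base: (n21, d=0).
Iteration 1: edges from {n21} -> (n10, d=1), (n36, d=1).
Iteration 2: no outgoing edges from {n10,n36}; recursion stops.
Total rows emitted: 3.

3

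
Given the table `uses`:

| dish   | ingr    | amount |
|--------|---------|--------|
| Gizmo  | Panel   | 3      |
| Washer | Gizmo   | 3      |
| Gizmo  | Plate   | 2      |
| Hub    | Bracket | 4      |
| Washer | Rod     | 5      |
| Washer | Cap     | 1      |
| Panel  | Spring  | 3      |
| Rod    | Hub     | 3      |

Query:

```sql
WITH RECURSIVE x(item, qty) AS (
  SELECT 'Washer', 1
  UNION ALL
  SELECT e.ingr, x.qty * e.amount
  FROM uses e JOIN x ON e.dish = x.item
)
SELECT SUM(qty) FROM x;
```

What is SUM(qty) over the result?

Base: (Washer, qty=1).
Iteration 1: components of {Washer} -> Cap = 1*1 = 1, Gizmo = 1*3 = 3, Rod = 1*5 = 5.
Iteration 2: components of {Cap,Gizmo,Rod} -> Hub = 5*3 = 15, Panel = 3*3 = 9, Plate = 3*2 = 6.
Iteration 3: components of {Hub,Panel,Plate} -> Bracket = 15*4 = 60, Spring = 9*3 = 27.
Iteration 4: no further components; recursion stops.
SUM(qty) = 1 + 3 + 1 + 5 + 9 + 6 + 15 + 27 + 60 = 127.

127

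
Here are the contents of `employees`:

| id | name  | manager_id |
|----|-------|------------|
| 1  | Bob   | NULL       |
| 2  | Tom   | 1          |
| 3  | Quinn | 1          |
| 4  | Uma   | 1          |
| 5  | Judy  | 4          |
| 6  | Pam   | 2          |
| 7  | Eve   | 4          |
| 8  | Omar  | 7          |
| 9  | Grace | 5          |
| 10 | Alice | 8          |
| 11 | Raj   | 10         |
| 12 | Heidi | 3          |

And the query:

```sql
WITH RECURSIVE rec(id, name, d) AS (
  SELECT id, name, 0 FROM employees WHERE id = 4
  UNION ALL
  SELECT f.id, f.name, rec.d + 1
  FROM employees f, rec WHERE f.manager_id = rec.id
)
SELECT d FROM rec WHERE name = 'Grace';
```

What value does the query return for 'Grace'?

Base: id=4 (Uma) at d 0.
Iteration 1: rows with manager_id in {4} -> Judy (id 5, d 1), Eve (id 7, d 1).
Iteration 2: rows with manager_id in {5,7} -> Omar (id 8, d 2), Grace (id 9, d 2).
Iteration 3: rows with manager_id in {8,9} -> Alice (id 10, d 3).
Iteration 4: rows with manager_id in {10} -> Raj (id 11, d 4).
Iteration 5: no rows with manager_id in {11}; recursion stops.

2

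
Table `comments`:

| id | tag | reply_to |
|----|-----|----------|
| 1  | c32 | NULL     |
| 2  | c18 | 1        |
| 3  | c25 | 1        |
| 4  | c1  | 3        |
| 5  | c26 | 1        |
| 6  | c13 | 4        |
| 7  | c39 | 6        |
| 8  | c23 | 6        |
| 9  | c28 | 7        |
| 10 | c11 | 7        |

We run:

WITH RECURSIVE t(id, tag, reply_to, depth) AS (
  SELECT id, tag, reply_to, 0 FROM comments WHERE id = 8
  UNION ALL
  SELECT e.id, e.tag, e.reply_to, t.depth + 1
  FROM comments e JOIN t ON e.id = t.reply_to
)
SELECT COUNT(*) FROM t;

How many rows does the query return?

Base: id=8 (c23), reply_to=6, depth 0.
Iteration 1: join on id=6 -> c13 (id 6, reply_to=4, depth 1).
Iteration 2: join on id=4 -> c1 (id 4, reply_to=3, depth 2).
Iteration 3: join on id=3 -> c25 (id 3, reply_to=1, depth 3).
Iteration 4: join on id=1 -> c32 (id 1, reply_to=NULL, depth 4).
Iteration 5: reply_to is NULL; no match; recursion stops.
Total rows emitted: 5.

5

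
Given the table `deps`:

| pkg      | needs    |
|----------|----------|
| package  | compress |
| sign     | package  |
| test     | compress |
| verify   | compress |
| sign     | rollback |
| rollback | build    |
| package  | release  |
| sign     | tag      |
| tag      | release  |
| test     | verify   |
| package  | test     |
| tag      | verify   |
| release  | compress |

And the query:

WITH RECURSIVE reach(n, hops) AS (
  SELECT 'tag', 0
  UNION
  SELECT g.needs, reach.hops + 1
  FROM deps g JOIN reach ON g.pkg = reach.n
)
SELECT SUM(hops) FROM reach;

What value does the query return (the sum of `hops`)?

Base: (tag, hops=0).
Iteration 1: edges from {tag} -> (release, hops=1), (verify, hops=1).
Iteration 2: edges from {release,verify} -> (compress, hops=2). [UNION drops 1 duplicate row(s)]
Iteration 3: no outgoing edges from {compress}; recursion stops.
SUM(hops) = 0 + 1 + 1 + 2 = 4.

4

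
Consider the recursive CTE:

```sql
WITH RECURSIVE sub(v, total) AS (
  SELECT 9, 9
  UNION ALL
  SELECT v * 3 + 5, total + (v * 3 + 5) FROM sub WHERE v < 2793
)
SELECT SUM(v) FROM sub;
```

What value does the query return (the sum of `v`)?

Base: v=9, total=9.
Iteration 1: 9 < 2793 holds -> v = 9 * 3 + 5 = 32, total = 9 + 32 = 41.
Iteration 2: 32 < 2793 holds -> v = 32 * 3 + 5 = 101, total = 41 + 101 = 142.
Iteration 3: 101 < 2793 holds -> v = 101 * 3 + 5 = 308, total = 142 + 308 = 450.
Iteration 4: 308 < 2793 holds -> v = 308 * 3 + 5 = 929, total = 450 + 929 = 1379.
Iteration 5: 929 < 2793 holds -> v = 929 * 3 + 5 = 2792, total = 1379 + 2792 = 4171.
Iteration 6: 2792 < 2793 holds -> v = 2792 * 3 + 5 = 8381, total = 4171 + 8381 = 12552.
Iteration 7: 8381 < 2793 fails; recursion stops.
SUM(v) = 9 + 32 + 101 + 308 + 929 + 2792 + 8381 = 12552.

12552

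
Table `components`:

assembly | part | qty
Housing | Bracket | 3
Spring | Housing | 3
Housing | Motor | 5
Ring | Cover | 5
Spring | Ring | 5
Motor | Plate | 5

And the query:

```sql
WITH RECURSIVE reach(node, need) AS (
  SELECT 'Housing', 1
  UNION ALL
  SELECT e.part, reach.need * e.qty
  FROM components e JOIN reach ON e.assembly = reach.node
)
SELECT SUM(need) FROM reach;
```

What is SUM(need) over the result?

Base: (Housing, need=1).
Iteration 1: components of {Housing} -> Bracket = 1*3 = 3, Motor = 1*5 = 5.
Iteration 2: components of {Bracket,Motor} -> Plate = 5*5 = 25.
Iteration 3: no further components; recursion stops.
SUM(need) = 1 + 5 + 3 + 25 = 34.

34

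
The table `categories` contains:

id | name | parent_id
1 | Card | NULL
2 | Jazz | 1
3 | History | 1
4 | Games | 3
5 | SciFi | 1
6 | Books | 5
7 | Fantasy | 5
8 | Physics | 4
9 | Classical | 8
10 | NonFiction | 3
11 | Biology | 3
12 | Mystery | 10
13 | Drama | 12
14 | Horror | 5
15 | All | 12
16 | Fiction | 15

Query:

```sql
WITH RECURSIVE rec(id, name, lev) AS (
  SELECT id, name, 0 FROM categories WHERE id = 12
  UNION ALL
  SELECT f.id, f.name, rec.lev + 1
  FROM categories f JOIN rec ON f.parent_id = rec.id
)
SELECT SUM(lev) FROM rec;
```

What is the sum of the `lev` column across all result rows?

Base: id=12 (Mystery) at lev 0.
Iteration 1: rows with parent_id in {12} -> Drama (id 13, lev 1), All (id 15, lev 1).
Iteration 2: rows with parent_id in {13,15} -> Fiction (id 16, lev 2).
Iteration 3: no rows with parent_id in {16}; recursion stops.
SUM(lev) = 0 + 1 + 1 + 2 = 4.

4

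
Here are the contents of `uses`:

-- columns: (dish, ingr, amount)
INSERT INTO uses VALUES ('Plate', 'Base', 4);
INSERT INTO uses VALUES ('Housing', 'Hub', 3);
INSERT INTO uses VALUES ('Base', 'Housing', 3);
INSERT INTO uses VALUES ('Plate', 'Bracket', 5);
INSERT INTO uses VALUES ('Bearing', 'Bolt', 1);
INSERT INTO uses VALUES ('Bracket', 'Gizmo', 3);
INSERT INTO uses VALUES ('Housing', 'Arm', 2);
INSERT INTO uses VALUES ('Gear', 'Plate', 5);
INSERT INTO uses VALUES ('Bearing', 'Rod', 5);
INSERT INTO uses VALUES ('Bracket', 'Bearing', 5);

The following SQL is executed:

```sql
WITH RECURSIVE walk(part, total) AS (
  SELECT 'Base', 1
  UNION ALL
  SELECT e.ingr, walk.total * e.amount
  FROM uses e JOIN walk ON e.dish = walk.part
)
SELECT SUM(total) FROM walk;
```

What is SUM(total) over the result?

19

Base: (Base, total=1).
Iteration 1: components of {Base} -> Housing = 1*3 = 3.
Iteration 2: components of {Housing} -> Arm = 3*2 = 6, Hub = 3*3 = 9.
Iteration 3: no further components; recursion stops.
SUM(total) = 1 + 3 + 9 + 6 = 19.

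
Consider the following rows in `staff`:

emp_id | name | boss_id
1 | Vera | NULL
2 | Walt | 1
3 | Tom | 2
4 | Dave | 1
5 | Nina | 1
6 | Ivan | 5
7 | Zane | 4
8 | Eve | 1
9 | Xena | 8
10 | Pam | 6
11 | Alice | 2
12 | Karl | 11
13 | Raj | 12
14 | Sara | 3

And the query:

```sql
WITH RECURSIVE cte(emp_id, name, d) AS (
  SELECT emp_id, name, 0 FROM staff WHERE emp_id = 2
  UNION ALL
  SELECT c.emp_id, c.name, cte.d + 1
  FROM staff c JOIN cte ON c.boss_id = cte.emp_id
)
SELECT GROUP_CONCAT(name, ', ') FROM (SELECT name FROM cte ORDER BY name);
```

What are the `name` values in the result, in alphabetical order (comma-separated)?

Alice, Karl, Raj, Sara, Tom, Walt

Base: emp_id=2 (Walt) at d 0.
Iteration 1: rows with boss_id in {2} -> Tom (id 3, d 1), Alice (id 11, d 1).
Iteration 2: rows with boss_id in {3,11} -> Karl (id 12, d 2), Sara (id 14, d 2).
Iteration 3: rows with boss_id in {12,14} -> Raj (id 13, d 3).
Iteration 4: no rows with boss_id in {13}; recursion stops.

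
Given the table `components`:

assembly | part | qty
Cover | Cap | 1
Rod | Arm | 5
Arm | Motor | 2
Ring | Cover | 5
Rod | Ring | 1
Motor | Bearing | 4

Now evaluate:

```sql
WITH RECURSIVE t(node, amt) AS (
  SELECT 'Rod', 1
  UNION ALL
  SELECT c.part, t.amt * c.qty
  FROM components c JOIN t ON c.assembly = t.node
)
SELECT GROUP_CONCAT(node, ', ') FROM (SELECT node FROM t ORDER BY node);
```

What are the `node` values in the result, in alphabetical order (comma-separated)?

Arm, Bearing, Cap, Cover, Motor, Ring, Rod

Base: (Rod, amt=1).
Iteration 1: components of {Rod} -> Arm = 1*5 = 5, Ring = 1*1 = 1.
Iteration 2: components of {Arm,Ring} -> Cover = 1*5 = 5, Motor = 5*2 = 10.
Iteration 3: components of {Cover,Motor} -> Bearing = 10*4 = 40, Cap = 5*1 = 5.
Iteration 4: no further components; recursion stops.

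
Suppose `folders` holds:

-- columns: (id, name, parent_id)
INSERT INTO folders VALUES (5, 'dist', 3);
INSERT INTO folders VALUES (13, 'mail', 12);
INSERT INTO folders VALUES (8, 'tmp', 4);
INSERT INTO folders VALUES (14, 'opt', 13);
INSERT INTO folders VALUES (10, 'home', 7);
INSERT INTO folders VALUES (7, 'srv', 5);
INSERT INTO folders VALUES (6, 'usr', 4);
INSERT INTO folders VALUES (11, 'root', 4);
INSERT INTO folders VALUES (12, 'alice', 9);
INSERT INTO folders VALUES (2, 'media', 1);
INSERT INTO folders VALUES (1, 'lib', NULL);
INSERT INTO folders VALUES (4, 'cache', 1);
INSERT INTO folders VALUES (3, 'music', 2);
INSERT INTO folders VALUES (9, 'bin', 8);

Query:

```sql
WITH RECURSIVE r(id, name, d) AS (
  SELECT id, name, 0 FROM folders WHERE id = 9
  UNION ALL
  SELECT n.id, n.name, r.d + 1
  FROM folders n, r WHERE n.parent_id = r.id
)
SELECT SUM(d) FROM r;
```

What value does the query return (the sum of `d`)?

6

Base: id=9 (bin) at d 0.
Iteration 1: rows with parent_id in {9} -> alice (id 12, d 1).
Iteration 2: rows with parent_id in {12} -> mail (id 13, d 2).
Iteration 3: rows with parent_id in {13} -> opt (id 14, d 3).
Iteration 4: no rows with parent_id in {14}; recursion stops.
SUM(d) = 0 + 1 + 2 + 3 = 6.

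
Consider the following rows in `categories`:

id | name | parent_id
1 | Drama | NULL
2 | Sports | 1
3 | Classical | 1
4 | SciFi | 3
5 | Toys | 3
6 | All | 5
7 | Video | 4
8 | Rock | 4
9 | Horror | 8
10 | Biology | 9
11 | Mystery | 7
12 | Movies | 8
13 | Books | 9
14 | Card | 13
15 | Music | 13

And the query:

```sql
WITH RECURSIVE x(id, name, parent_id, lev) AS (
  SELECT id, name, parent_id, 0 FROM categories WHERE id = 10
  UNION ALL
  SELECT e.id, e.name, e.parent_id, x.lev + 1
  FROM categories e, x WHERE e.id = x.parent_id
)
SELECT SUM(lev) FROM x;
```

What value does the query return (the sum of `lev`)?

15

Base: id=10 (Biology), parent_id=9, lev 0.
Iteration 1: join on id=9 -> Horror (id 9, parent_id=8, lev 1).
Iteration 2: join on id=8 -> Rock (id 8, parent_id=4, lev 2).
Iteration 3: join on id=4 -> SciFi (id 4, parent_id=3, lev 3).
Iteration 4: join on id=3 -> Classical (id 3, parent_id=1, lev 4).
Iteration 5: join on id=1 -> Drama (id 1, parent_id=NULL, lev 5).
Iteration 6: parent_id is NULL; no match; recursion stops.
SUM(lev) = 0 + 1 + 2 + 3 + 4 + 5 = 15.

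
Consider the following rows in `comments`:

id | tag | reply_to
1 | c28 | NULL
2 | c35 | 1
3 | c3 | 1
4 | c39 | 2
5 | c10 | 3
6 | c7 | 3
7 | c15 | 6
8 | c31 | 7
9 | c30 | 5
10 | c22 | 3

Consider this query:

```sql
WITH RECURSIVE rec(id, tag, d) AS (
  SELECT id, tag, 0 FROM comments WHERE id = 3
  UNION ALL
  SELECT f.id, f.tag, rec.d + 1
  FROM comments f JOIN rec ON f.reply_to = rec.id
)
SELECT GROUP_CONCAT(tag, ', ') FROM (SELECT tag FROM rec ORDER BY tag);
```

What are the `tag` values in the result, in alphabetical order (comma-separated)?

c10, c15, c22, c3, c30, c31, c7

Base: id=3 (c3) at d 0.
Iteration 1: rows with reply_to in {3} -> c10 (id 5, d 1), c7 (id 6, d 1), c22 (id 10, d 1).
Iteration 2: rows with reply_to in {5,6,10} -> c15 (id 7, d 2), c30 (id 9, d 2).
Iteration 3: rows with reply_to in {7,9} -> c31 (id 8, d 3).
Iteration 4: no rows with reply_to in {8}; recursion stops.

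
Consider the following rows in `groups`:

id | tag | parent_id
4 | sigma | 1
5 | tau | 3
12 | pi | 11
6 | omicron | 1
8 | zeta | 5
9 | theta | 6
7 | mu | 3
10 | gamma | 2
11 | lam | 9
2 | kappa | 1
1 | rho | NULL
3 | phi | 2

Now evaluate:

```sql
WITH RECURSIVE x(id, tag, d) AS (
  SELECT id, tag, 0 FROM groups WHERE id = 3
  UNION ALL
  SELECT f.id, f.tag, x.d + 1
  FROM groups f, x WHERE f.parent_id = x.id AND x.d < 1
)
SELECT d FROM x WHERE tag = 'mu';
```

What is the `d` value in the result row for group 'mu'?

1

Base: id=3 (phi) at d 0.
Iteration 1: rows with parent_id in {3} -> tau (id 5, d 1), mu (id 7, d 1).
Iteration 2: d < 1 fails for all current rows; recursion stops.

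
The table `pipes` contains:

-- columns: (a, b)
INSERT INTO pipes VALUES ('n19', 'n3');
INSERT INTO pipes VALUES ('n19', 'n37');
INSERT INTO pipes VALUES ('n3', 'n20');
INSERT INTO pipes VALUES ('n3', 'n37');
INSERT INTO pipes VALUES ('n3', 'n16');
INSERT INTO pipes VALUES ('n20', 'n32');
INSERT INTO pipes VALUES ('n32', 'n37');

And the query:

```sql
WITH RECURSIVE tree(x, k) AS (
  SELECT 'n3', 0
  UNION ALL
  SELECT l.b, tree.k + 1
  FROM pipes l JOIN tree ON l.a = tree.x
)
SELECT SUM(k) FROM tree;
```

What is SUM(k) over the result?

Base: (n3, k=0).
Iteration 1: edges from {n3} -> (n16, k=1), (n20, k=1), (n37, k=1).
Iteration 2: edges from {n16,n20,n37} -> (n32, k=2).
Iteration 3: edges from {n32} -> (n37, k=3).
Iteration 4: no outgoing edges from {n37}; recursion stops.
SUM(k) = 0 + 1 + 1 + 1 + 2 + 3 = 8.

8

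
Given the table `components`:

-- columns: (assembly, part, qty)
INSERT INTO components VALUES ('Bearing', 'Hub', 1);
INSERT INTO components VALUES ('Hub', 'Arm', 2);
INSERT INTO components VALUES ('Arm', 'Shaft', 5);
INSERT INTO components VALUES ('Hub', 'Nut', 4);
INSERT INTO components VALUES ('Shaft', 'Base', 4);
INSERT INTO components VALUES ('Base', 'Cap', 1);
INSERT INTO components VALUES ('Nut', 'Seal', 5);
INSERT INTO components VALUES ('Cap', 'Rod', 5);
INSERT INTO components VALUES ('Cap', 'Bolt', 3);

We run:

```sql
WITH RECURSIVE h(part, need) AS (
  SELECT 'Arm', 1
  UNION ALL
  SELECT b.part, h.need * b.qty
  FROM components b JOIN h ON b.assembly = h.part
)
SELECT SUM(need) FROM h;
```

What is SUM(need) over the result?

206

Base: (Arm, need=1).
Iteration 1: components of {Arm} -> Shaft = 1*5 = 5.
Iteration 2: components of {Shaft} -> Base = 5*4 = 20.
Iteration 3: components of {Base} -> Cap = 20*1 = 20.
Iteration 4: components of {Cap} -> Bolt = 20*3 = 60, Rod = 20*5 = 100.
Iteration 5: no further components; recursion stops.
SUM(need) = 1 + 5 + 20 + 20 + 100 + 60 = 206.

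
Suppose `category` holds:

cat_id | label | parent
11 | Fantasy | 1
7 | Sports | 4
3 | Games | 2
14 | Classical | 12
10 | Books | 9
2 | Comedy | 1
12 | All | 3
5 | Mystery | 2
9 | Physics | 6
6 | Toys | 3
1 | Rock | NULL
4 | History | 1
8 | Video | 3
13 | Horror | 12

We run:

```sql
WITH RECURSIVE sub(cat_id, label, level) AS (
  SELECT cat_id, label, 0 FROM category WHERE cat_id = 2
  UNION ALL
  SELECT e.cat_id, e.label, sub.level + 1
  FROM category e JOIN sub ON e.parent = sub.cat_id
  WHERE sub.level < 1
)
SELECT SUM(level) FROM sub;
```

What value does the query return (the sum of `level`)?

2

Base: cat_id=2 (Comedy) at level 0.
Iteration 1: rows with parent in {2} -> Games (id 3, level 1), Mystery (id 5, level 1).
Iteration 2: level < 1 fails for all current rows; recursion stops.
SUM(level) = 0 + 1 + 1 = 2.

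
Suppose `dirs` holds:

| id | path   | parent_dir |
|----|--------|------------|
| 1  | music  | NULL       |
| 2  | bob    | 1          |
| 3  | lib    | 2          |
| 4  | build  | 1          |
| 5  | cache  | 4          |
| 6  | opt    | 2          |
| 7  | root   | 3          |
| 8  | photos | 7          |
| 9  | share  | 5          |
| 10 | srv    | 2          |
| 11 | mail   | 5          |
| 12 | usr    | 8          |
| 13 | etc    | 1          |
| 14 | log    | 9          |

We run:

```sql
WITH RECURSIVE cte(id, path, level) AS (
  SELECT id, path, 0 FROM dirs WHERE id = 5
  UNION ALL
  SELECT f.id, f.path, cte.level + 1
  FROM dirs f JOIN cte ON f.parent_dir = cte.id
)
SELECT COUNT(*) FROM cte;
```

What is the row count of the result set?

4

Base: id=5 (cache) at level 0.
Iteration 1: rows with parent_dir in {5} -> share (id 9, level 1), mail (id 11, level 1).
Iteration 2: rows with parent_dir in {9,11} -> log (id 14, level 2).
Iteration 3: no rows with parent_dir in {14}; recursion stops.
Total rows emitted: 4.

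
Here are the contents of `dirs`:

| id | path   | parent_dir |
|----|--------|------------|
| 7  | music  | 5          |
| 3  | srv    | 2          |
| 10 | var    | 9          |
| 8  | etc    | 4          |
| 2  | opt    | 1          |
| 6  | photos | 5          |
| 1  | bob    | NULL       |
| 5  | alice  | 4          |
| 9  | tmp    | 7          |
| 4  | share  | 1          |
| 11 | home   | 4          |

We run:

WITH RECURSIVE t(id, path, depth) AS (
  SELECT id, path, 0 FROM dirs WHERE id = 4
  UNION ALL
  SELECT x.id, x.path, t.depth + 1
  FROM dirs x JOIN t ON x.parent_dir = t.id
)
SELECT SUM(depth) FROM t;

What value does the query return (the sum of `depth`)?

14

Base: id=4 (share) at depth 0.
Iteration 1: rows with parent_dir in {4} -> alice (id 5, depth 1), etc (id 8, depth 1), home (id 11, depth 1).
Iteration 2: rows with parent_dir in {5,8,11} -> photos (id 6, depth 2), music (id 7, depth 2).
Iteration 3: rows with parent_dir in {6,7} -> tmp (id 9, depth 3).
Iteration 4: rows with parent_dir in {9} -> var (id 10, depth 4).
Iteration 5: no rows with parent_dir in {10}; recursion stops.
SUM(depth) = 0 + 1 + 1 + 1 + 2 + 2 + 3 + 4 = 14.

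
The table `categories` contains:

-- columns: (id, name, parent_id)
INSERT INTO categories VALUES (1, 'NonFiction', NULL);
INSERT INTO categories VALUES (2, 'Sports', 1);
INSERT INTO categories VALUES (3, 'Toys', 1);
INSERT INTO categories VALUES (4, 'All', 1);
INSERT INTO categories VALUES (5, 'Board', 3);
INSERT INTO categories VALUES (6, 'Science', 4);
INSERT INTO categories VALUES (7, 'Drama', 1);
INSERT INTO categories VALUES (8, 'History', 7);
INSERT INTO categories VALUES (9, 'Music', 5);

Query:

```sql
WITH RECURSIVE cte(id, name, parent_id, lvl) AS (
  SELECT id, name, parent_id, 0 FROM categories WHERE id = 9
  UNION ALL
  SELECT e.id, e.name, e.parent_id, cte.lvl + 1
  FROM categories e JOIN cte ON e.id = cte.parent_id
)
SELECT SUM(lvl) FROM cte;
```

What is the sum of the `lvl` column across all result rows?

6

Base: id=9 (Music), parent_id=5, lvl 0.
Iteration 1: join on id=5 -> Board (id 5, parent_id=3, lvl 1).
Iteration 2: join on id=3 -> Toys (id 3, parent_id=1, lvl 2).
Iteration 3: join on id=1 -> NonFiction (id 1, parent_id=NULL, lvl 3).
Iteration 4: parent_id is NULL; no match; recursion stops.
SUM(lvl) = 0 + 1 + 2 + 3 = 6.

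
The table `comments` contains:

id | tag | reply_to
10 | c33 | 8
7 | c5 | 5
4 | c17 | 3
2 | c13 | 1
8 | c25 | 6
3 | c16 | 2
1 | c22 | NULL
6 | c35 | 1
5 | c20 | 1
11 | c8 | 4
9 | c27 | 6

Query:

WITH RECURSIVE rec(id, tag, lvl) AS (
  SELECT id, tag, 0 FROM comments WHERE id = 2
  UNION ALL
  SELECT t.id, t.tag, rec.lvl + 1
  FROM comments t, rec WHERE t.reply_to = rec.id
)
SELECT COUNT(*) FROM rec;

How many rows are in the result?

Base: id=2 (c13) at lvl 0.
Iteration 1: rows with reply_to in {2} -> c16 (id 3, lvl 1).
Iteration 2: rows with reply_to in {3} -> c17 (id 4, lvl 2).
Iteration 3: rows with reply_to in {4} -> c8 (id 11, lvl 3).
Iteration 4: no rows with reply_to in {11}; recursion stops.
Total rows emitted: 4.

4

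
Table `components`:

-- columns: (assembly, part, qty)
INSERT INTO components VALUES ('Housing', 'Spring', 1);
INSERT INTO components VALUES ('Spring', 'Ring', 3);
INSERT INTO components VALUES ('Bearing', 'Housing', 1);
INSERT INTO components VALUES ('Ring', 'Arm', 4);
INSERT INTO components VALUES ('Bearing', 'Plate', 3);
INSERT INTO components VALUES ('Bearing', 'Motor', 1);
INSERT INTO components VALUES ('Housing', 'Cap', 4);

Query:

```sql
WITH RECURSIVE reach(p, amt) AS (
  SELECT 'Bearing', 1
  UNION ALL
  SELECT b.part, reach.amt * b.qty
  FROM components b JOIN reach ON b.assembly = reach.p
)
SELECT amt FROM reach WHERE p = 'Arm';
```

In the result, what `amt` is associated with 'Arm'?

12

Base: (Bearing, amt=1).
Iteration 1: components of {Bearing} -> Housing = 1*1 = 1, Motor = 1*1 = 1, Plate = 1*3 = 3.
Iteration 2: components of {Housing,Motor,Plate} -> Cap = 1*4 = 4, Spring = 1*1 = 1.
Iteration 3: components of {Cap,Spring} -> Ring = 1*3 = 3.
Iteration 4: components of {Ring} -> Arm = 3*4 = 12.
Iteration 5: no further components; recursion stops.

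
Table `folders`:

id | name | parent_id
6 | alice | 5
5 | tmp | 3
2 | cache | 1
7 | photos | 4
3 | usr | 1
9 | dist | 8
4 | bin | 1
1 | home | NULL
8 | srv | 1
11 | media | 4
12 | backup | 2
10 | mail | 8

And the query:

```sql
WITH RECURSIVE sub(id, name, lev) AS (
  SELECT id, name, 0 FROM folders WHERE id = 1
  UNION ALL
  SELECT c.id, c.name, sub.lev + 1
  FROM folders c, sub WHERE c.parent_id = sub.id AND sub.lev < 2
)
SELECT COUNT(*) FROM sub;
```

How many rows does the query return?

11

Base: id=1 (home) at lev 0.
Iteration 1: rows with parent_id in {1} -> cache (id 2, lev 1), usr (id 3, lev 1), bin (id 4, lev 1), srv (id 8, lev 1).
Iteration 2: rows with parent_id in {2,3,4,8} -> tmp (id 5, lev 2), photos (id 7, lev 2), dist (id 9, lev 2), mail (id 10, lev 2), media (id 11, lev 2), backup (id 12, lev 2).
Iteration 3: lev < 2 fails for all current rows; recursion stops.
Total rows emitted: 11.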